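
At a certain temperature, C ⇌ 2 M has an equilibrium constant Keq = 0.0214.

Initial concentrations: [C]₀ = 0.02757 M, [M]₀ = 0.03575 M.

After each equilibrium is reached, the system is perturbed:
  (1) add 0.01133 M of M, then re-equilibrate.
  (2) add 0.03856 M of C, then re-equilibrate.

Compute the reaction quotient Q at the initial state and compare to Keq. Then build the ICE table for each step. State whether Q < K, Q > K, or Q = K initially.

Q₀ = 0.04636 vs Keq = 0.0214 ⇒ Q>K, reverse
Step 1:
                   C          M
  init       0.02757    0.03575
  Δ          0.00473  -0.009459
  eq          0.0323    0.02629
  solve Keq expr → x = -0.00473; check Q = 0.0214
Then add 0.01133 M of M.
Step 2:
                   C          M
  init        0.0323    0.03762
  Δ         0.004734  -0.009469
  eq         0.03703    0.02815
  solve Keq expr → x = -0.004734; check Q = 0.0214
Then add 0.03856 M of C.
Step 3:
                   C          M
  init       0.07559    0.02815
  Δ        -0.005315    0.01063
  eq         0.07028    0.03878
  solve Keq expr → x = 0.005315; check Q = 0.0214

Q₀ = 0.04636; Q > K (proceeds reverse)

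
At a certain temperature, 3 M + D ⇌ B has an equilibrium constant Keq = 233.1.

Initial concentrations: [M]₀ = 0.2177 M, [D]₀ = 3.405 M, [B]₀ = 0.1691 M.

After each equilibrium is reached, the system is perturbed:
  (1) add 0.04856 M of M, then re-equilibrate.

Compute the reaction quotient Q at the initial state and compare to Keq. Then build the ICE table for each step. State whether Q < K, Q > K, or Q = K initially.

Q₀ = 4.813; Q < K (proceeds forward)

Q₀ = 4.813 vs Keq = 233.1 ⇒ Q<K, forward
Step 1:
                    M           D           B
  init         0.2177       3.405      0.1691
  Δ           -0.1522    -0.05073     0.05073
  eq          0.06551       3.354      0.2198
  solve Keq expr → x = 0.05073; check Q = 233.1
Then add 0.04856 M of M.
Step 2:
                    M           D           B
  init         0.1141       3.354      0.2198
  Δ          -0.04694    -0.01565     0.01565
  eq          0.06713       3.339      0.2355
  solve Keq expr → x = 0.01565; check Q = 233.1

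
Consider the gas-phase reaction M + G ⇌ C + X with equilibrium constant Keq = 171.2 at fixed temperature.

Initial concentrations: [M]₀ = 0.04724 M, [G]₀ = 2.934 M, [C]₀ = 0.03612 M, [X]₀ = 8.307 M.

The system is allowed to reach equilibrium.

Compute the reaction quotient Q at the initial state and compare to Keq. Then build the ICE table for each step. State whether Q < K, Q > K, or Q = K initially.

Q₀ = 2.165 vs Keq = 171.2 ⇒ Q<K, forward
Step 1:
                  M         G         C         X
  Initial   0.04724     2.934   0.03612     8.307
  Change   -0.04586  -0.04586   0.04586   0.04586
  Equil    0.001385     2.888   0.08198     8.353
  solve Keq expr → x = 0.04586; check Q = 171.2

Q₀ = 2.165; Q < K (proceeds forward)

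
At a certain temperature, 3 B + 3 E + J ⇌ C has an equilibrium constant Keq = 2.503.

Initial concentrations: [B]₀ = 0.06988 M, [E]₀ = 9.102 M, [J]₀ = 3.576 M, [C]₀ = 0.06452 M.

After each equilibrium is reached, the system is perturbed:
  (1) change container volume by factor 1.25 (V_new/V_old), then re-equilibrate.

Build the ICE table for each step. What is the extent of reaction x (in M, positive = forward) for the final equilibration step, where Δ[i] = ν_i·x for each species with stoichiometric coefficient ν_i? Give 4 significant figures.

x = -0.003264 M

Q₀ = 0.07012 vs Keq = 2.503 ⇒ Q<K, forward
Step 1:
                   B          E          J          C
  Initial    0.06988      9.102      3.576    0.06452
  Change    -0.04691   -0.04691   -0.01564    0.01564
  Equil      0.02297      9.055       3.56    0.08016
  solve Keq expr → x = 0.01564; check Q = 2.503
Then change container volume by factor 1.25 (V_new/V_old).
Step 2:
                   B          E          J          C
  Initial    0.01837      7.244      2.848    0.06413
  Change    0.009791   0.009791   0.003264  -0.003264
  Equil      0.02816      7.254      2.852    0.06086
  solve Keq expr → x = -0.003264; check Q = 2.503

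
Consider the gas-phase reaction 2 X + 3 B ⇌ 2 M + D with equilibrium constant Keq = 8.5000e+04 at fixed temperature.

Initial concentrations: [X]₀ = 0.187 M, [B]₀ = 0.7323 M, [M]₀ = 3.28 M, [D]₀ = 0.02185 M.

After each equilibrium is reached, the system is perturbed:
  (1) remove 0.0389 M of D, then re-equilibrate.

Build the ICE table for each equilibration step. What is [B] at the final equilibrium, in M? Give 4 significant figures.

[B]_eq = 0.4667 M

Q₀ = 17.12 vs Keq = 8.5000e+04 ⇒ Q<K, forward
Step 1:
                   X          B          M          D
  I            0.187     0.7323       3.28    0.02185
  C          -0.1748    -0.2623     0.1748    0.08742
  E          0.01216       0.47      3.455     0.1093
  solve Keq expr → x = 0.08742; check Q = 8.5000e+04
Then remove 0.0389 M of D.
Step 2:
                   X          B          M          D
  I          0.01216       0.47      3.455    0.07037
  C        -0.002213  -0.003319   0.002213   0.001106
  E         0.009943     0.4667      3.457    0.07148
  solve Keq expr → x = 0.001106; check Q = 8.5000e+04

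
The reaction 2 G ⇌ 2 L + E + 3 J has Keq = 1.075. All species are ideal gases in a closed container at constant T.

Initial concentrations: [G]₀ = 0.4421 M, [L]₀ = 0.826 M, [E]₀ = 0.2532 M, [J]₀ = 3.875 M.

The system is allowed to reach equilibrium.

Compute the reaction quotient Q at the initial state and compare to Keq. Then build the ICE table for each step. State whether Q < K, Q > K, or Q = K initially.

Q₀ = 51.43; Q > K (proceeds reverse)

Q₀ = 51.43 vs Keq = 1.075 ⇒ Q>K, reverse
Step 1:
                  G         L         E         J
  init       0.4421     0.826    0.2532     3.875
  Δ          0.3491   -0.3491   -0.1746   -0.5237
  eq         0.7912    0.4769   0.07863     3.351
  solve Keq expr → x = -0.1746; check Q = 1.075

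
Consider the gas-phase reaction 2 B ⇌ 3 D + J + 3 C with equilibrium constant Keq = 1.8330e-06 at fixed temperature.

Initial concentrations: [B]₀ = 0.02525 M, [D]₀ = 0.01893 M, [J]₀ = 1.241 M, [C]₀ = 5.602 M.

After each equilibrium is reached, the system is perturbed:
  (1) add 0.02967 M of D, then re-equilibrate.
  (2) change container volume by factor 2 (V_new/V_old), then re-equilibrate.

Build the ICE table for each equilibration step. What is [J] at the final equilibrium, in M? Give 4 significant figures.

Q₀ = 2.321 vs Keq = 1.8330e-06 ⇒ Q>K, reverse
Step 1:
                  B         D         J         C
  init      0.02525   0.01893     1.241     5.602
  Δ         0.01247   -0.0187 -0.006233   -0.0187
  eq        0.03772 2.2979e-04     1.235     5.583
  solve Keq expr → x = -0.006233; check Q = 1.8330e-06
Then add 0.02967 M of D.
Step 2:
                  B         D         J         C
  init      0.03772    0.0299     1.235     5.583
  Δ         0.01973  -0.02959 -0.009864  -0.02959
  eq        0.05745 3.0663e-04     1.225     5.554
  solve Keq expr → x = -0.009864; check Q = 1.8330e-06
Then change container volume by factor 2 (V_new/V_old).
Step 3:
                  B         D         J         C
  init      0.02872 1.5331e-04    0.6125     2.777
  Δ       -2.2056e-04 3.3084e-04 1.1028e-04 3.3084e-04
  eq         0.0285 4.8416e-04    0.6126     2.777
  solve Keq expr → x = 1.1028e-04; check Q = 1.8330e-06

[J]_eq = 0.6126 M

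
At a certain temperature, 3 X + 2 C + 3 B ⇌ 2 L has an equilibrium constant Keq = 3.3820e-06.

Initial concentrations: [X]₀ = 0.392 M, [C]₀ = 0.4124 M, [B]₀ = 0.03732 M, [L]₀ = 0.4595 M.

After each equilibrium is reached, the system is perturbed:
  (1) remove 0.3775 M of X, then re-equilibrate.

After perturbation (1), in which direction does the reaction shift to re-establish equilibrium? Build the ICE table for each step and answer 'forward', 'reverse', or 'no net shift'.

Direction: reverse

Q₀ = 3.9651e+05 vs Keq = 3.3820e-06 ⇒ Q>K, reverse
Step 1:
                   X          C          B          L
  Initial      0.392     0.4124    0.03732     0.4595
  Change      0.6876     0.4584     0.6876    -0.4584
  Equil         1.08     0.8708     0.7249   0.001109
  solve Keq expr → x = -0.2292; check Q = 3.3820e-06
Then remove 0.3775 M of X.
Step 2:
                   X          C          B          L
  Initial     0.7021     0.8708     0.7249   0.001109
  Change  7.8745e-04 5.2496e-04 7.8745e-04 -5.2496e-04
  Equil       0.7029     0.8713     0.7257 5.8373e-04
  solve Keq expr → x = -2.6248e-04; check Q = 3.3820e-06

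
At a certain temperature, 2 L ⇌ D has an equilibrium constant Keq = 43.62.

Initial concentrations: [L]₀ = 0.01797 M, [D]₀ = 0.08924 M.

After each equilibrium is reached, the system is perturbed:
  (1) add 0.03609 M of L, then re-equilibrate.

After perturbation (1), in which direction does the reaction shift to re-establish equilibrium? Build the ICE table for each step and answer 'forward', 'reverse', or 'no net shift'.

Q₀ = 276.4 vs Keq = 43.62 ⇒ Q>K, reverse
Step 1:
                  L         D
  Initial   0.01797   0.08924
  Change     0.0241  -0.01205
  Equil     0.04207   0.07719
  solve Keq expr → x = -0.01205; check Q = 43.62
Then add 0.03609 M of L.
Step 2:
                  L         D
  Initial   0.07816   0.07719
  Change   -0.03194   0.01597
  Equil     0.04621   0.09316
  solve Keq expr → x = 0.01597; check Q = 43.62

Direction: forward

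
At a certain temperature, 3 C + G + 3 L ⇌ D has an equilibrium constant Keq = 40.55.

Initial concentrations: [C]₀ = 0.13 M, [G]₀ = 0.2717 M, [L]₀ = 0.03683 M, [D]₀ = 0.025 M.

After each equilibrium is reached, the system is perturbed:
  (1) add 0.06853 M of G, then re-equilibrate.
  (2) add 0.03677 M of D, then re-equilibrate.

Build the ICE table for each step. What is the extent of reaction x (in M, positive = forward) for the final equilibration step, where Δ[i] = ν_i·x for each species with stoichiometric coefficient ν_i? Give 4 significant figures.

Q₀ = 8.3833e+05 vs Keq = 40.55 ⇒ Q>K, reverse
Step 1:
                  C         G         L         D
  I            0.13    0.2717   0.03683     0.025
  C         0.07457   0.02486   0.07457  -0.02486
  E          0.2046    0.2966    0.1114 1.4234e-04
  solve Keq expr → x = -0.02486; check Q = 40.55
Then add 0.06853 M of G.
Step 2:
                  C         G         L         D
  I          0.2046    0.3651    0.1114 1.4234e-04
  C       -9.6526e-05 -3.2175e-05 -9.6526e-05 3.2175e-05
  E          0.2045    0.3651    0.1113 1.7452e-04
  solve Keq expr → x = 3.2175e-05; check Q = 40.55
Then add 0.03677 M of D.
Step 3:
                  C         G         L         D
  I          0.2045    0.3651    0.1113   0.03694
  C         0.09842   0.03281   0.09842  -0.03281
  E          0.3029    0.3979    0.2097  0.004136
  solve Keq expr → x = -0.03281; check Q = 40.55

x = -0.03281 M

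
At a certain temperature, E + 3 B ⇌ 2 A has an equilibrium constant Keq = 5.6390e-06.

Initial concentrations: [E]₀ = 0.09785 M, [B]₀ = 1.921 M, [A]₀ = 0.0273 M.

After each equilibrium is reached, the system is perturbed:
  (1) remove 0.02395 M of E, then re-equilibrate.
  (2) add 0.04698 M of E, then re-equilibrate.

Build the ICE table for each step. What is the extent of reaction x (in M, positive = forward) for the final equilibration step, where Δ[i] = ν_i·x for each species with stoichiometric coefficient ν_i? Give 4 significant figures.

Q₀ = 0.001074 vs Keq = 5.6390e-06 ⇒ Q>K, reverse
Step 1:
                  E         B         A
  I         0.09785     1.921    0.0273
  C         0.01257   0.03771  -0.02514
  E          0.1104     1.959  0.002163
  solve Keq expr → x = -0.01257; check Q = 5.6390e-06
Then remove 0.02395 M of E.
Step 2:
                  E         B         A
  I         0.08647     1.959  0.002163
  C       1.2350e-04 3.7050e-04 -2.4700e-04
  E         0.08659     1.959  0.001916
  solve Keq expr → x = -1.2350e-04; check Q = 5.6390e-06
Then add 0.04698 M of E.
Step 3:
                  E         B         A
  I          0.1336     1.959  0.001916
  C       -2.3019e-04 -6.9056e-04 4.6037e-04
  E          0.1333     1.958  0.002376
  solve Keq expr → x = 2.3019e-04; check Q = 5.6390e-06

x = 2.3019e-04 M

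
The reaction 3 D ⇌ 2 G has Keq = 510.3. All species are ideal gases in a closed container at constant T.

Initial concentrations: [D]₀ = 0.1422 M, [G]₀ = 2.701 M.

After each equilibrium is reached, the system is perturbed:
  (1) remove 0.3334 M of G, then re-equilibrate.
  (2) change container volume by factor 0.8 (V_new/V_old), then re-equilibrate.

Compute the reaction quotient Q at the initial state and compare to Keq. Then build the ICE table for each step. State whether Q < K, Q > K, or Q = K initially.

Q₀ = 2537; Q > K (proceeds reverse)

Q₀ = 2537 vs Keq = 510.3 ⇒ Q>K, reverse
Step 1:
                    D           G
  init         0.1422       2.701
  Δ           0.09663    -0.06442
  eq           0.2388       2.637
  solve Keq expr → x = -0.03221; check Q = 510.3
Then remove 0.3334 M of G.
Step 2:
                    D           G
  init         0.2388       2.303
  Δ          -0.01975     0.01317
  eq           0.2191       2.316
  solve Keq expr → x = 0.006584; check Q = 510.3
Then change container volume by factor 0.8 (V_new/V_old).
Step 3:
                    D           G
  init         0.2738       2.895
  Δ          -0.01889      0.0126
  eq            0.255       2.908
  solve Keq expr → x = 0.006298; check Q = 510.3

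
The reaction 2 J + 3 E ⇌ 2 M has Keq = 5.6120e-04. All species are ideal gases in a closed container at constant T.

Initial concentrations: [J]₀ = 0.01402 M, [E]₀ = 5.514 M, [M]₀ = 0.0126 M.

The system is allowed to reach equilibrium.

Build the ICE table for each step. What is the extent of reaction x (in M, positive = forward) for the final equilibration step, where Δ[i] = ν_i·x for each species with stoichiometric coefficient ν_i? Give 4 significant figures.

Q₀ = 0.004818 vs Keq = 5.6120e-04 ⇒ Q>K, reverse
Step 1:
                    J           E           M
  I           0.01402       5.514      0.0126
  C          0.006339    0.009509   -0.006339
  E           0.02036       5.524    0.006261
  solve Keq expr → x = -0.00317; check Q = 5.6120e-04

x = -0.00317 M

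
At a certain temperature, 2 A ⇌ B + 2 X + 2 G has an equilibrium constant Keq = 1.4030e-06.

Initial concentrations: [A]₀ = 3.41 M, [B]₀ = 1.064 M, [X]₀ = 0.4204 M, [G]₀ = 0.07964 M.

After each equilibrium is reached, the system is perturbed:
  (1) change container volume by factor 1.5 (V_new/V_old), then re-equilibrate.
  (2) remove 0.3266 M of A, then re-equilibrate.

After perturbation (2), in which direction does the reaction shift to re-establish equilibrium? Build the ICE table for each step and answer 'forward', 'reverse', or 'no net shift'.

Q₀ = 1.0257e-04 vs Keq = 1.4030e-06 ⇒ Q>K, reverse
Step 1:
                    A           B           X           G
  init           3.41       1.064      0.4204     0.07964
  Δ           0.06812    -0.03406    -0.06812    -0.06812
  eq            3.478        1.03      0.3523     0.01152
  solve Keq expr → x = -0.03406; check Q = 1.4030e-06
Then change container volume by factor 1.5 (V_new/V_old).
Step 2:
                    A           B           X           G
  init          2.319      0.6866      0.2349    0.007682
  Δ         -0.006013    0.003006    0.006013    0.006013
  eq            2.313      0.6896      0.2409      0.0137
  solve Keq expr → x = 0.003006; check Q = 1.4030e-06
Then remove 0.3266 M of A.
Step 3:
                    A           B           X           G
  init          1.986      0.6896      0.2409      0.0137
  Δ          0.001825 -9.1272e-04   -0.001825   -0.001825
  eq            1.988      0.6887       0.239     0.01187
  solve Keq expr → x = -9.1272e-04; check Q = 1.4030e-06

Direction: reverse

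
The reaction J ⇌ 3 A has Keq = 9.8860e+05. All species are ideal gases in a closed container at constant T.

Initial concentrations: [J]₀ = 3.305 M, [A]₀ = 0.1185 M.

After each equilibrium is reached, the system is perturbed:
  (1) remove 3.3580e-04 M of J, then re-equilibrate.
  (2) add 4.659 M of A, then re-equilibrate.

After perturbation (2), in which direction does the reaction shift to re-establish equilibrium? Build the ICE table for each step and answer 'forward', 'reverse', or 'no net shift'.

Direction: reverse

Q₀ = 5.0348e-04 vs Keq = 9.8860e+05 ⇒ Q<K, forward
Step 1:
                  J         A
  Initial     3.305    0.1185
  Change     -3.304     9.912
  Equil    0.001021     10.03
  solve Keq expr → x = 3.304; check Q = 9.8860e+05
Then remove 3.3580e-04 M of J.
Step 2:
                  J         A
  Initial 6.8500e-04     10.03
  Change  3.3549e-04 -0.001006
  Equil     0.00102     10.03
  solve Keq expr → x = -3.3549e-04; check Q = 9.8860e+05
Then add 4.659 M of A.
Step 3:
                  J         A
  Initial   0.00102     14.69
  Change   0.002181 -0.006542
  Equil    0.003201     14.68
  solve Keq expr → x = -0.002181; check Q = 9.8860e+05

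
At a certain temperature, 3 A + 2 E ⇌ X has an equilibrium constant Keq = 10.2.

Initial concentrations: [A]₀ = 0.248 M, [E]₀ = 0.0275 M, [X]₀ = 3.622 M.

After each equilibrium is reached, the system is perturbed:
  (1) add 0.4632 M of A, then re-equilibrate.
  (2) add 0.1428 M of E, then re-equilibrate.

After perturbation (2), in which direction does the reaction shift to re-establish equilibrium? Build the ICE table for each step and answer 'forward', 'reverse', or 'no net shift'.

Q₀ = 3.1400e+05 vs Keq = 10.2 ⇒ Q>K, reverse
Step 1:
                    A           E           X
  I             0.248      0.0275       3.622
  C            0.7822      0.5215     -0.2607
  E              1.03       0.549       3.361
  solve Keq expr → x = -0.2607; check Q = 10.2
Then add 0.4632 M of A.
Step 2:
                    A           E           X
  I             1.493       0.549       3.361
  C           -0.2187     -0.1458      0.0729
  E             1.275      0.4032       3.434
  solve Keq expr → x = 0.0729; check Q = 10.2
Then add 0.1428 M of E.
Step 3:
                    A           E           X
  I             1.275       0.546       3.434
  C           -0.1166    -0.07776     0.03888
  E             1.158      0.4682       3.473
  solve Keq expr → x = 0.03888; check Q = 10.2

Direction: forward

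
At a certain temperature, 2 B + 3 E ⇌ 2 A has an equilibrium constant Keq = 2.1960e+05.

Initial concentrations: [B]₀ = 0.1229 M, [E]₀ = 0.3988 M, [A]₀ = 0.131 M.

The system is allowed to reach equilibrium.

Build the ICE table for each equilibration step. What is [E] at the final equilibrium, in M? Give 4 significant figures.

[E]_eq = 0.2221 M

Q₀ = 17.91 vs Keq = 2.1960e+05 ⇒ Q<K, forward
Step 1:
                   B          E          A
  I           0.1229     0.3988      0.131
  C          -0.1178    -0.1767     0.1178
  E         0.005074     0.2221     0.2488
  solve Keq expr → x = 0.05891; check Q = 2.1960e+05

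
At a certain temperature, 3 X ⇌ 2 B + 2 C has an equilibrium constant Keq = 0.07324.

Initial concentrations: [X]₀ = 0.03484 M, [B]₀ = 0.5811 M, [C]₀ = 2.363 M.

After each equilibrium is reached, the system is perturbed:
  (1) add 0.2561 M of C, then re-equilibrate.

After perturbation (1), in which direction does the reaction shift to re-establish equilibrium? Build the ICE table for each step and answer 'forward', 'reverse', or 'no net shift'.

Direction: reverse

Q₀ = 4.4586e+04 vs Keq = 0.07324 ⇒ Q>K, reverse
Step 1:
                   X          B          C
  init       0.03484     0.5811      2.363
  Δ           0.7277    -0.4851    -0.4851
  eq          0.7625    0.09596      1.878
  solve Keq expr → x = -0.2426; check Q = 0.07324
Then add 0.2561 M of C.
Step 2:
                   X          B          C
  init        0.7625    0.09596      2.134
  Δ          0.01338   -0.00892   -0.00892
  eq          0.7759    0.08704      2.125
  solve Keq expr → x = -0.00446; check Q = 0.07324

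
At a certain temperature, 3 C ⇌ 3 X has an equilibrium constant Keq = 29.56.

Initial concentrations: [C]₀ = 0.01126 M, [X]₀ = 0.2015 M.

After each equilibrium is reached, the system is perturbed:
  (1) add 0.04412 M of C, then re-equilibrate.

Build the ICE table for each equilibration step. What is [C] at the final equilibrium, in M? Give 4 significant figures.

[C]_eq = 0.06278 M

Q₀ = 5731 vs Keq = 29.56 ⇒ Q>K, reverse
Step 1:
                    C           X
  init        0.01126      0.2015
  Δ           0.04073    -0.04073
  eq          0.05199      0.1608
  solve Keq expr → x = -0.01358; check Q = 29.56
Then add 0.04412 M of C.
Step 2:
                    C           X
  init        0.09611      0.1608
  Δ          -0.03334     0.03334
  eq          0.06278      0.1941
  solve Keq expr → x = 0.01111; check Q = 29.56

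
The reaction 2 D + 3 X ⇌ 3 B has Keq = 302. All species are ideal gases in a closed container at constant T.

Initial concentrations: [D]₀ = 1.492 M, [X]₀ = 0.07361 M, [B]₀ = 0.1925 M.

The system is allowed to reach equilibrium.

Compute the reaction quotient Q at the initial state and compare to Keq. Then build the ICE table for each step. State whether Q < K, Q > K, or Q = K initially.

Q₀ = 8.034; Q < K (proceeds forward)

Q₀ = 8.034 vs Keq = 302 ⇒ Q<K, forward
Step 1:
                   D          X          B
  Initial      1.492    0.07361     0.1925
  Change    -0.03067     -0.046      0.046
  Equil        1.461    0.02761     0.2385
  solve Keq expr → x = 0.01533; check Q = 302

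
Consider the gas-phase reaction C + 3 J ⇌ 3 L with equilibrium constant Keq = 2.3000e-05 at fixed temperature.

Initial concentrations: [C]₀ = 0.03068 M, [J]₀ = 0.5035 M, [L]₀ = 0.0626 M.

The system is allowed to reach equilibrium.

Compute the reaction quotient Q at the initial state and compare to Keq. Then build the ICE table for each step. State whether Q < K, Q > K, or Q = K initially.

Q₀ = 0.06264 vs Keq = 2.3000e-05 ⇒ Q>K, reverse
Step 1:
                   C          J          L
  init       0.03068     0.5035     0.0626
  Δ          0.01892    0.05675   -0.05675
  eq          0.0496     0.5602   0.005854
  solve Keq expr → x = -0.01892; check Q = 2.3000e-05

Q₀ = 0.06264; Q > K (proceeds reverse)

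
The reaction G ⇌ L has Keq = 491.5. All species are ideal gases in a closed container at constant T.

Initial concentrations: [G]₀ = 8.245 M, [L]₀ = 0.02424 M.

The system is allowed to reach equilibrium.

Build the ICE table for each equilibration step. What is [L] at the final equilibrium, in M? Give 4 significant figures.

Q₀ = 0.00294 vs Keq = 491.5 ⇒ Q<K, forward
Step 1:
                    G           L
  Initial       8.245     0.02424
  Change       -8.228       8.228
  Equil       0.01679       8.252
  solve Keq expr → x = 8.228; check Q = 491.5

[L]_eq = 8.252 M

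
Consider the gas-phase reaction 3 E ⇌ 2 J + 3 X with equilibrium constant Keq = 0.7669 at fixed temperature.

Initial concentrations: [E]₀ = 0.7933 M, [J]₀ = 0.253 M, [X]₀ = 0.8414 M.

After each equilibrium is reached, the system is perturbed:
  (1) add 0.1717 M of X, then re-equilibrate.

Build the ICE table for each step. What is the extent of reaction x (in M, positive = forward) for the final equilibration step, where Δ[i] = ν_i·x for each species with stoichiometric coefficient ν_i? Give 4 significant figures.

Q₀ = 0.07637 vs Keq = 0.7669 ⇒ Q<K, forward
Step 1:
                  E         J         X
  I          0.7933     0.253    0.8414
  C         -0.1955    0.1303    0.1955
  E          0.5978    0.3833     1.037
  solve Keq expr → x = 0.06517; check Q = 0.7669
Then add 0.1717 M of X.
Step 2:
                  E         J         X
  I          0.5978    0.3833     1.209
  C         0.04183  -0.02789  -0.04183
  E          0.6396    0.3554     1.167
  solve Keq expr → x = -0.01394; check Q = 0.7669

x = -0.01394 M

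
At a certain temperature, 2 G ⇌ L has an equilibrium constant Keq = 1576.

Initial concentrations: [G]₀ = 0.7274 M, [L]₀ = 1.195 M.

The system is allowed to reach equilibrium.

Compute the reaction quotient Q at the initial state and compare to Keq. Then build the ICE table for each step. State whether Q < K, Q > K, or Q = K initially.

Q₀ = 2.259; Q < K (proceeds forward)

Q₀ = 2.259 vs Keq = 1576 ⇒ Q<K, forward
Step 1:
                   G          L
  I           0.7274      1.195
  C          -0.6961     0.3481
  E          0.03129      1.543
  solve Keq expr → x = 0.3481; check Q = 1576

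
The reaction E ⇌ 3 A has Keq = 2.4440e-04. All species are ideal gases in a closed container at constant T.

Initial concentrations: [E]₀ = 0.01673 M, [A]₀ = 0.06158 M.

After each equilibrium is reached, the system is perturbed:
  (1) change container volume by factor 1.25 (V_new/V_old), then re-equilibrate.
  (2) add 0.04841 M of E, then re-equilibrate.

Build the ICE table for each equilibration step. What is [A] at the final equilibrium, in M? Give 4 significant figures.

[A]_eq = 0.02572 M

Q₀ = 0.01396 vs Keq = 2.4440e-04 ⇒ Q>K, reverse
Step 1:
                   E          A
  init       0.01673    0.06158
  Δ            0.014     -0.042
  eq         0.03073    0.01958
  solve Keq expr → x = -0.014; check Q = 2.4440e-04
Then change container volume by factor 1.25 (V_new/V_old).
Step 2:
                   E          A
  init       0.02458    0.01567
  Δ       -7.7340e-04    0.00232
  eq         0.02381    0.01799
  solve Keq expr → x = 7.7340e-04; check Q = 2.4440e-04
Then add 0.04841 M of E.
Step 3:
                   E          A
  init       0.07222    0.01799
  Δ        -0.002579   0.007736
  eq         0.06964    0.02572
  solve Keq expr → x = 0.002579; check Q = 2.4440e-04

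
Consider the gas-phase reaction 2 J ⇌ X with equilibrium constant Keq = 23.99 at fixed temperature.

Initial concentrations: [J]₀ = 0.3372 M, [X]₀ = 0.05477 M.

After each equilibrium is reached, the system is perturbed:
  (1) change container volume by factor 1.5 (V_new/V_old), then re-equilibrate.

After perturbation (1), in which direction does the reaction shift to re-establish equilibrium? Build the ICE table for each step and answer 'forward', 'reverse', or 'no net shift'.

Q₀ = 0.4817 vs Keq = 23.99 ⇒ Q<K, forward
Step 1:
                  J         X
  init       0.3372   0.05477
  Δ         -0.2506    0.1253
  eq        0.08663    0.1801
  solve Keq expr → x = 0.1253; check Q = 23.99
Then change container volume by factor 1.5 (V_new/V_old).
Step 2:
                  J         X
  init      0.05776      0.12
  Δ          0.0113 -0.005648
  eq        0.06905    0.1144
  solve Keq expr → x = -0.005648; check Q = 23.99

Direction: reverse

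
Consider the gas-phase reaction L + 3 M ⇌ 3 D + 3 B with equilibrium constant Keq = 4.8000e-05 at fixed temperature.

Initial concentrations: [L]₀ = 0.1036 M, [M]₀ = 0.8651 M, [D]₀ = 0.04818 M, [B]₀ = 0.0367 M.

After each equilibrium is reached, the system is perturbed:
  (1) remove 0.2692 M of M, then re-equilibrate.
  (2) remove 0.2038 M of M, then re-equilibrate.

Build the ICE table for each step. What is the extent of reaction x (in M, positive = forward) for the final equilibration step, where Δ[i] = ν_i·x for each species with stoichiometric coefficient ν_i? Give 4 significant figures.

Q₀ = 8.2421e-08 vs Keq = 4.8000e-05 ⇒ Q<K, forward
Step 1:
                   L          M          D          B
  Initial     0.1036     0.8651    0.04818     0.0367
  Change    -0.02315   -0.06944    0.06944    0.06944
  Equil      0.08045     0.7957     0.1176     0.1061
  solve Keq expr → x = 0.02315; check Q = 4.8000e-05
Then remove 0.2692 M of M.
Step 2:
                   L          M          D          B
  Initial    0.08045     0.5265     0.1176     0.1061
  Change    0.006047    0.01814   -0.01814   -0.01814
  Equil       0.0865     0.5446    0.09947    0.08799
  solve Keq expr → x = -0.006047; check Q = 4.8000e-05
Then remove 0.2038 M of M.
Step 3:
                   L          M          D          B
  Initial     0.0865     0.3408    0.09947    0.08799
  Change    0.005632     0.0169    -0.0169    -0.0169
  Equil      0.09213     0.3577    0.08258     0.0711
  solve Keq expr → x = -0.005632; check Q = 4.8000e-05

x = -0.005632 M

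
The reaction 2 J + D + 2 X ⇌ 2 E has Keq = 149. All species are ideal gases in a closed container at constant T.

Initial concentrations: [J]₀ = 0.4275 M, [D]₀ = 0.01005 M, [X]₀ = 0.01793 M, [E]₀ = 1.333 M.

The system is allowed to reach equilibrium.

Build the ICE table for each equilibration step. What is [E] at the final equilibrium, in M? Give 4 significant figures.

[E]_eq = 1.045 M

Q₀ = 3.0093e+06 vs Keq = 149 ⇒ Q>K, reverse
Step 1:
                  J         D         X         E
  init       0.4275   0.01005   0.01793     1.333
  Δ          0.2875    0.1438    0.2875   -0.2875
  eq          0.715    0.1538    0.3054     1.045
  solve Keq expr → x = -0.1438; check Q = 149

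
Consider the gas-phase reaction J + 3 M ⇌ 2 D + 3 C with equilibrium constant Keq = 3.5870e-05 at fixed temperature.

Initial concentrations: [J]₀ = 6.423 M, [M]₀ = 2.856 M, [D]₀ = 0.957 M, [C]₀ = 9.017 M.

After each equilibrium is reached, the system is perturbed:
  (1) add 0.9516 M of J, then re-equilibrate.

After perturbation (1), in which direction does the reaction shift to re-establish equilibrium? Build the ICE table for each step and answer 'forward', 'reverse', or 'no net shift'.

Q₀ = 4.487 vs Keq = 3.5870e-05 ⇒ Q>K, reverse
Step 1:
                    J           M           D           C
  init          6.423       2.856       0.957       9.017
  Δ            0.4752       1.426     -0.9503      -1.426
  eq            6.898       4.282    0.006662       7.591
  solve Keq expr → x = -0.4752; check Q = 3.5870e-05
Then add 0.9516 M of J.
Step 2:
                    J           M           D           C
  init           7.85       4.282    0.006662       7.591
  Δ       -2.2101e-04 -6.6303e-04  4.4202e-04  6.6303e-04
  eq             7.85       4.281    0.007105       7.592
  solve Keq expr → x = 2.2101e-04; check Q = 3.5870e-05

Direction: forward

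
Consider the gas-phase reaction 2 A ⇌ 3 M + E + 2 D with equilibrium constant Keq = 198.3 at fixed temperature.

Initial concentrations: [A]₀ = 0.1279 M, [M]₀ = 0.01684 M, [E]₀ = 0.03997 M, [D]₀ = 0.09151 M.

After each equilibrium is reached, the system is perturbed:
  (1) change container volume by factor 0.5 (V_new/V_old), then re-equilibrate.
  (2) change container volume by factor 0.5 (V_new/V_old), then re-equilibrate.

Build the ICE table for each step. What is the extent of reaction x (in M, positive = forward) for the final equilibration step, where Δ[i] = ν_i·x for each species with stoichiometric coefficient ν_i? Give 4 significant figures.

x = -0.009846 M

Q₀ = 9.7714e-08 vs Keq = 198.3 ⇒ Q<K, forward
Step 1:
                    A           M           E           D
  Initial      0.1279     0.01684     0.03997     0.09151
  Change      -0.1274      0.1911     0.06371      0.1274
  Equil    4.7482e-04       0.208      0.1037      0.2189
  solve Keq expr → x = 0.06371; check Q = 198.3
Then change container volume by factor 0.5 (V_new/V_old).
Step 2:
                    A           M           E           D
  Initial  9.4965e-04       0.416      0.2074      0.4379
  Change     0.002757   -0.004135   -0.001378   -0.002757
  Equil      0.003706      0.4118       0.206      0.4351
  solve Keq expr → x = -0.001378; check Q = 198.3
Then change container volume by factor 0.5 (V_new/V_old).
Step 3:
                    A           M           E           D
  Initial    0.007412      0.8236       0.412      0.8702
  Change      0.01969    -0.02954   -0.009846    -0.01969
  Equil        0.0271      0.7941      0.4021      0.8505
  solve Keq expr → x = -0.009846; check Q = 198.3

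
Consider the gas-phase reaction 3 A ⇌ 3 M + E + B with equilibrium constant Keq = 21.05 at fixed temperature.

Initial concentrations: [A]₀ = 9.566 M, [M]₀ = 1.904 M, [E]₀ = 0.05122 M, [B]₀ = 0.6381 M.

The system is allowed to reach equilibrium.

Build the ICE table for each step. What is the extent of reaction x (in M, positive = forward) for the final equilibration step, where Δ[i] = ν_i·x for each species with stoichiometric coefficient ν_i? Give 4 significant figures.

Q₀ = 2.5771e-04 vs Keq = 21.05 ⇒ Q<K, forward
Step 1:
                    A           M           E           B
  I             9.566       1.904     0.05122      0.6381
  C              -5.3         5.3       1.767       1.767
  E             4.266       7.204       1.818       2.405
  solve Keq expr → x = 1.767; check Q = 21.05

x = 1.767 M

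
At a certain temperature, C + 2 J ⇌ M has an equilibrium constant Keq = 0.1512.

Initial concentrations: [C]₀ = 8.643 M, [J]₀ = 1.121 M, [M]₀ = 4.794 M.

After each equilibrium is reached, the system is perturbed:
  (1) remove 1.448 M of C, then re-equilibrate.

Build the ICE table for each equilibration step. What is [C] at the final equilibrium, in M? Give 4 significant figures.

Q₀ = 0.4414 vs Keq = 0.1512 ⇒ Q>K, reverse
Step 1:
                    C           J           M
  init          8.643       1.121       4.794
  Δ            0.3443      0.6886     -0.3443
  eq            8.987        1.81        4.45
  solve Keq expr → x = -0.3443; check Q = 0.1512
Then remove 1.448 M of C.
Step 2:
                    C           J           M
  init          7.539        1.81        4.45
  Δ           0.07064      0.1413    -0.07064
  eq             7.61       1.951       4.379
  solve Keq expr → x = -0.07064; check Q = 0.1512

[C]_eq = 7.61 M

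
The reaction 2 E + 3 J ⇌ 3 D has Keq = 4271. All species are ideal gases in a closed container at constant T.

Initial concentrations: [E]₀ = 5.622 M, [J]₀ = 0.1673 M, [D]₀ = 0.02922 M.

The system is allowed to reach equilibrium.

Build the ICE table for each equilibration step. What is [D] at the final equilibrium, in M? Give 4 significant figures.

[D]_eq = 0.1927 M

Q₀ = 1.6857e-04 vs Keq = 4271 ⇒ Q<K, forward
Step 1:
                   E          J          D
  init         5.622     0.1673    0.02922
  Δ           -0.109    -0.1635     0.1635
  eq           5.513   0.003806     0.1927
  solve Keq expr → x = 0.0545; check Q = 4271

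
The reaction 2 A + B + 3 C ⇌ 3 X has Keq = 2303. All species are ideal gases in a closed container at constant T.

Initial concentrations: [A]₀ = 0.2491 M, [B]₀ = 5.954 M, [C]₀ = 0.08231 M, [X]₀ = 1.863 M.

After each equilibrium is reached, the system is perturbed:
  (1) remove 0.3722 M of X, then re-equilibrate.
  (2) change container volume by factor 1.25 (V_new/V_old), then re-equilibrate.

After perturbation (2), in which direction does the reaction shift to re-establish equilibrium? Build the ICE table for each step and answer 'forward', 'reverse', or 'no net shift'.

Q₀ = 3.1385e+04 vs Keq = 2303 ⇒ Q>K, reverse
Step 1:
                  A         B         C         X
  Initial    0.2491     5.954   0.08231     1.863
  Change    0.05472   0.02736   0.08208  -0.08208
  Equil      0.3038     5.981    0.1644     1.781
  solve Keq expr → x = -0.02736; check Q = 2303
Then remove 0.3722 M of X.
Step 2:
                  A         B         C         X
  Initial    0.3038     5.981    0.1644     1.409
  Change   -0.01764 -0.008819  -0.02646   0.02646
  Equil      0.2862     5.973    0.1379     1.435
  solve Keq expr → x = 0.008819; check Q = 2303
Then change container volume by factor 1.25 (V_new/V_old).
Step 3:
                  A         B         C         X
  Initial    0.2289     4.778    0.1103     1.148
  Change    0.01338  0.006692   0.02008  -0.02008
  Equil      0.2423     4.785    0.1304     1.128
  solve Keq expr → x = -0.006692; check Q = 2303

Direction: reverse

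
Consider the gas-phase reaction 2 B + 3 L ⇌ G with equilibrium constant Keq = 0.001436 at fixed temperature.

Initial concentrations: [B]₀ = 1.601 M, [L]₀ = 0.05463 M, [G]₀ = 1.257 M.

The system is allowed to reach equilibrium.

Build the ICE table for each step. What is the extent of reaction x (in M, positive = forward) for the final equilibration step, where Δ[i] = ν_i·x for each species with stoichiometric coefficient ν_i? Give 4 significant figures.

x = -0.9038 M

Q₀ = 3008 vs Keq = 0.001436 ⇒ Q>K, reverse
Step 1:
                    B           L           G
  init          1.601     0.05463       1.257
  Δ             1.808       2.712     -0.9038
  eq            3.409       2.766      0.3532
  solve Keq expr → x = -0.9038; check Q = 0.001436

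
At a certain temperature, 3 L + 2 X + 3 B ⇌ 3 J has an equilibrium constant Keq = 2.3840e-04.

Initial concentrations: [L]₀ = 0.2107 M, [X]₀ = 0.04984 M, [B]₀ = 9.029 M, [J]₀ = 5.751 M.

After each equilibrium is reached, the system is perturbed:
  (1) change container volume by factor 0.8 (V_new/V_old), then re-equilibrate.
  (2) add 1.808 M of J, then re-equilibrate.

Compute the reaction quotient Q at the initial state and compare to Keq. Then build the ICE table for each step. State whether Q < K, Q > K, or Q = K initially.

Q₀ = 1.1121e+04 vs Keq = 2.3840e-04 ⇒ Q>K, reverse
Step 1:
                   L          X          B          J
  I           0.2107    0.04984      9.029      5.751
  C            2.655       1.77      2.655     -2.655
  E            2.866       1.82      11.68      3.096
  solve Keq expr → x = -0.8851; check Q = 2.3840e-04
Then change container volume by factor 0.8 (V_new/V_old).
Step 2:
                   L          X          B          J
  I            3.583      2.275      14.61      3.869
  C          -0.4525    -0.3017    -0.4525     0.4525
  E             3.13      1.974      14.15      4.322
  solve Keq expr → x = 0.1508; check Q = 2.3840e-04
Then add 1.808 M of J.
Step 3:
                   L          X          B          J
  I             3.13      1.974      14.15       6.13
  C           0.4685     0.3123     0.4685    -0.4685
  E            3.599      2.286      14.62      5.661
  solve Keq expr → x = -0.1562; check Q = 2.3840e-04

Q₀ = 1.1121e+04; Q > K (proceeds reverse)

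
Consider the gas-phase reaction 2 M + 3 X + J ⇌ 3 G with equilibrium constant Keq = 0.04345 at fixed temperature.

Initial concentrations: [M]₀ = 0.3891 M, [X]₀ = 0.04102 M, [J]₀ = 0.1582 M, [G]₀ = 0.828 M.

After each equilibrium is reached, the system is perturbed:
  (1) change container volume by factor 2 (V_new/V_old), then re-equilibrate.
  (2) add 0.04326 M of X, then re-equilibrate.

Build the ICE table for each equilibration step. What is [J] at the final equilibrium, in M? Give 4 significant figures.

[J]_eq = 0.2002 M

Q₀ = 3.4338e+05 vs Keq = 0.04345 ⇒ Q>K, reverse
Step 1:
                    M           X           J           G
  I            0.3891     0.04102      0.1582       0.828
  C            0.4453      0.6679      0.2226     -0.6679
  E            0.8344      0.7089      0.3808      0.1601
  solve Keq expr → x = -0.2226; check Q = 0.04345
Then change container volume by factor 2 (V_new/V_old).
Step 2:
                    M           X           J           G
  I            0.4172      0.3545      0.1904     0.08005
  C           0.02251     0.03377     0.01126    -0.03377
  E            0.4397      0.3882      0.2017     0.04628
  solve Keq expr → x = -0.01126; check Q = 0.04345
Then add 0.04326 M of X.
Step 3:
                    M           X           J           G
  I            0.4397      0.4315      0.2017     0.04628
  C         -0.002868   -0.004302   -0.001434    0.004302
  E            0.4368      0.4272      0.2002     0.05058
  solve Keq expr → x = 0.001434; check Q = 0.04345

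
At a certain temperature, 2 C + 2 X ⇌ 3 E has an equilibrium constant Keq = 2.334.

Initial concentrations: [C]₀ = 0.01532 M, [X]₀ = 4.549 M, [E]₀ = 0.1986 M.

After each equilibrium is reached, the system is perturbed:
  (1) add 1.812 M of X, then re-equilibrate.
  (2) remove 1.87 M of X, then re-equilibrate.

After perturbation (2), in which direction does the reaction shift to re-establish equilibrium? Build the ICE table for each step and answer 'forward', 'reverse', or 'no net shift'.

Q₀ = 1.613 vs Keq = 2.334 ⇒ Q<K, forward
Step 1:
                    C           X           E
  init        0.01532       4.549      0.1986
  Δ         -0.002252   -0.002252    0.003378
  eq          0.01307       4.547       0.202
  solve Keq expr → x = 0.001126; check Q = 2.334
Then add 1.812 M of X.
Step 2:
                    C           X           E
  init        0.01307       6.359       0.202
  Δ         -0.003366   -0.003366    0.005049
  eq         0.009702       6.355       0.207
  solve Keq expr → x = 0.001683; check Q = 2.334
Then remove 1.87 M of X.
Step 3:
                    C           X           E
  init       0.009702       4.485       0.207
  Δ          0.003513    0.003513   -0.005269
  eq          0.01321       4.489      0.2018
  solve Keq expr → x = -0.001756; check Q = 2.334

Direction: reverse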